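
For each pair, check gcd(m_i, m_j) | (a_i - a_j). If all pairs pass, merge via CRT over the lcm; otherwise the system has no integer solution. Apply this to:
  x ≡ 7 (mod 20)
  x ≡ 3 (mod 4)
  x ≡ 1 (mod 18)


Moduli 20, 4, 18 are not pairwise coprime, so CRT works modulo lcm(m_i) when all pairwise compatibility conditions hold.
Pairwise compatibility: gcd(m_i, m_j) must divide a_i - a_j for every pair.
Merge one congruence at a time:
  Start: x ≡ 7 (mod 20).
  Combine with x ≡ 3 (mod 4): gcd(20, 4) = 4; 3 - 7 = -4, which IS divisible by 4, so compatible.
    Write x = 7 + 20·t and substitute into x ≡ 3 (mod 4): 20·t ≡ 3 − 7 = -4 (mod 4).
    Divide the congruence (and modulus) by g = 4: 5·t ≡ -1 (mod 1).
    Modulo 1 every t works; take t = 0.
    Then x = 7 + 20·0 = 7, valid modulo lcm(20, 4) = 20: x ≡ 7 (mod 20).
  Combine with x ≡ 1 (mod 18): gcd(20, 18) = 2; 1 - 7 = -6, which IS divisible by 2, so compatible.
    Write x = 7 + 20·t and substitute into x ≡ 1 (mod 18): 20·t ≡ 1 − 7 = -6 (mod 18).
    Divide the congruence (and modulus) by g = 2: 10·t ≡ -3 (mod 9).
    Reduce coefficients mod 9: 1·t ≡ 6 (mod 9).
    So t ≡ 6 (mod 9).
    Then x = 7 + 20·6 = 127, valid modulo lcm(20, 18) = 180: x ≡ 127 (mod 180).
Verify: 127 mod 20 = 7, 127 mod 4 = 3, 127 mod 18 = 1.

x ≡ 127 (mod 180).


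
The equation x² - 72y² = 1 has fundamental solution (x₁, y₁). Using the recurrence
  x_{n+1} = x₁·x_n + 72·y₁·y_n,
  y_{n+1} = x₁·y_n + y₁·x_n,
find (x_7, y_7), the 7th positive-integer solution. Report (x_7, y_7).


Step 1: Find the fundamental solution (x₁, y₁) of x² - 72y² = 1.
  Expand √72 as a continued fraction. a₀ = ⌊√72⌋ = 8; iterate m_{k+1} = d_k·a_k − m_k, d_{k+1} = (72 − m_{k+1}²)/d_k, a_{k+1} = ⌊(a₀ + m_{k+1})/d_{k+1}⌋ (starting m₀ = 0, d₀ = 1), with convergents p_k = a_k·p_{k-1} + p_{k-2}, q_k = a_k·q_{k-1} + q_{k-2} (p₋₁ = 1, q₋₁ = 0):
  k = 0: a₀ = 8; p₀/q₀ = 8/1; p₀² − 72·q₀² = 64 − 72 = -8.
  k = 1: m = 8, d = 8, a = ⌊(8 + 8)/8⌋ = 2; p/q = (2·8 + 1)/(2·1 + 0) = 17/2; p² − 72·q² = 289 − 288 = 1.
  The first convergent with p² − 72·q² = 1 gives the fundamental solution (x₁, y₁) = (17, 2).
Step 2: Apply the recurrence (x_{n+1}, y_{n+1}) = (x₁x_n + 72y₁y_n, x₁y_n + y₁x_n) repeatedly.
  From (x_1, y_1) = (17, 2): x_2 = 17·17 + 72·2·2 = 577; y_2 = 17·2 + 2·17 = 68.
  From (x_2, y_2) = (577, 68): x_3 = 17·577 + 72·2·68 = 19601; y_3 = 17·68 + 2·577 = 2310.
  From (x_3, y_3) = (19601, 2310): x_4 = 17·19601 + 72·2·2310 = 665857; y_4 = 17·2310 + 2·19601 = 78472.
  From (x_4, y_4) = (665857, 78472): x_5 = 17·665857 + 72·2·78472 = 22619537; y_5 = 17·78472 + 2·665857 = 2665738.
  From (x_5, y_5) = (22619537, 2665738): x_6 = 17·22619537 + 72·2·2665738 = 768398401; y_6 = 17·2665738 + 2·22619537 = 90556620.
  From (x_6, y_6) = (768398401, 90556620): x_7 = 17·768398401 + 72·2·90556620 = 26102926097; y_7 = 17·90556620 + 2·768398401 = 3076259342.
Step 3: Verify x_7² - 72·y_7² = 681362750825443653409 - 681362750825443653408 = 1 (should be 1). ✓

(x_1, y_1) = (17, 2); (x_7, y_7) = (26102926097, 3076259342).


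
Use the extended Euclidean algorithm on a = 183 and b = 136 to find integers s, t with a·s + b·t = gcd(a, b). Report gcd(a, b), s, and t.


Euclidean algorithm on (183, 136) — divide until remainder is 0:
  183 = 1 · 136 + 47
  136 = 2 · 47 + 42
  47 = 1 · 42 + 5
  42 = 8 · 5 + 2
  5 = 2 · 2 + 1
  2 = 2 · 1 + 0
gcd(183, 136) = 1.
Track Bezout coefficients alongside the remainders: start with r₀ = 183 = a·1 + b·0 (s = 1, t = 0) and r₁ = 136 = a·0 + b·1 (s = 0, t = 1); each new remainder r_{k+1} = r_{k-1} − q_k·r_k inherits s_{k+1} = s_{k-1} − q_k·s_k, t_{k+1} = t_{k-1} − q_k·t_k, so r_k = a·s_k + b·t_k at every step:
  q = 1: r = 47, s = 1 − 1·0 = 1, t = 0 − 1·1 = -1  (check: 183·1 + 136·(-1) = 47)
  q = 2: r = 42, s = 0 − 2·1 = -2, t = 1 − 2·(-1) = 3  (check: 183·(-2) + 136·3 = 42)
  q = 1: r = 5, s = 1 − 1·(-2) = 3, t = -1 − 1·3 = -4  (check: 183·3 + 136·(-4) = 5)
  q = 8: r = 2, s = -2 − 8·3 = -26, t = 3 − 8·(-4) = 35  (check: 183·(-26) + 136·35 = 2)
  q = 2: r = 1, s = 3 − 2·(-26) = 55, t = -4 − 2·35 = -74  (check: 183·55 + 136·(-74) = 1)
The row with r = 1 (the gcd) gives the Bezout coefficients s = 55, t = -74.
Result: 183 · (55) + 136 · (-74) = 1.

gcd(183, 136) = 1; s = 55, t = -74 (check: 183·55 + 136·(-74) = 1).


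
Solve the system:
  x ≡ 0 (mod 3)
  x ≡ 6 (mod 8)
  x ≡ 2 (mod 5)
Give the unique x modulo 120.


Moduli 3, 8, 5 are pairwise coprime; by CRT there is a unique solution modulo M = 3 · 8 · 5 = 120.
Solve pairwise, accumulating the modulus:
  Start with x ≡ 0 (mod 3).
  Combine with x ≡ 6 (mod 8): since gcd(3, 8) = 1, we get a unique residue mod 24.
    Write x = 0 + 3·t and substitute into x ≡ 6 (mod 8): 3·t ≡ 6 − 0 = 6 (mod 8).
    The inverse of 3 mod 8 is 3 (since 3·3 = 9 = 1·8 + 1), so t ≡ 3·6 = 18 ≡ 2 (mod 8).
    Then x = 0 + 3·2 = 6, valid modulo lcm(3, 8) = 24: x ≡ 6 (mod 24).
  Combine with x ≡ 2 (mod 5): since gcd(24, 5) = 1, we get a unique residue mod 120.
    Write x = 6 + 24·t and substitute into x ≡ 2 (mod 5): 24·t ≡ 2 − 6 = -4 (mod 5).
    Reduce coefficients mod 5: 4·t ≡ 1 (mod 5).
    The inverse of 4 mod 5 is 4 (since 4·4 = 16 = 3·5 + 1), so t ≡ 4·1 = 4 ≡ 4 (mod 5).
    Then x = 6 + 24·4 = 102, valid modulo lcm(24, 5) = 120: x ≡ 102 (mod 120).
Verify: 102 mod 3 = 0 ✓, 102 mod 8 = 6 ✓, 102 mod 5 = 2 ✓.

x ≡ 102 (mod 120).


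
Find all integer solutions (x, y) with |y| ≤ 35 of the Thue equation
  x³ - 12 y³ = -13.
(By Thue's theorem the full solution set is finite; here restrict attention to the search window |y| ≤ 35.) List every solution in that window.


The equation is x³ - 12y³ = -13. For fixed y, x³ = 12·y³ − 13, so a solution requires the RHS to be a perfect cube.
Strategy: iterate y from -35 to 35, compute RHS = 12·y³ − 13, and check whether it is a (positive or negative) perfect cube.
Check small values of y:
  y = 0: RHS = -13 is not a perfect cube.
  y = 1: RHS = -1 = (-1)³ ⇒ x = -1 works.
  y = -1: RHS = -25 is not a perfect cube.
  y = 2: RHS = 83 is not a perfect cube.
  y = -2: RHS = -109 is not a perfect cube.
  y = 3: RHS = 311 is not a perfect cube.
  y = -3: RHS = -337 is not a perfect cube.
Continuing the search up to |y| = 35 finds no further solutions beyond those listed.
Collected solutions: (-1, 1).

Solutions (with |y| ≤ 35): (-1, 1).


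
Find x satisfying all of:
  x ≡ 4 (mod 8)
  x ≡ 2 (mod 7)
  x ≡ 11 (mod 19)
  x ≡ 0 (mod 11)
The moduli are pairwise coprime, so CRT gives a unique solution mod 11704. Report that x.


Product of moduli M = 8 · 7 · 19 · 11 = 11704.
Merge one congruence at a time:
  Start: x ≡ 4 (mod 8).
  Combine with x ≡ 2 (mod 7); new modulus lcm = 56.
    Write x = 4 + 8·t and substitute into x ≡ 2 (mod 7): 8·t ≡ 2 − 4 = -2 (mod 7).
    Reduce coefficients mod 7: 1·t ≡ 5 (mod 7).
    So t ≡ 5 (mod 7).
    Then x = 4 + 8·5 = 44, valid modulo lcm(8, 7) = 56: x ≡ 44 (mod 56).
  Combine with x ≡ 11 (mod 19); new modulus lcm = 1064.
    Write x = 44 + 56·t and substitute into x ≡ 11 (mod 19): 56·t ≡ 11 − 44 = -33 (mod 19).
    Reduce coefficients mod 19: 18·t ≡ 5 (mod 19).
    The inverse of 18 mod 19 is 18 (since 18·18 = 324 = 17·19 + 1), so t ≡ 18·5 = 90 ≡ 14 (mod 19).
    Then x = 44 + 56·14 = 828, valid modulo lcm(56, 19) = 1064: x ≡ 828 (mod 1064).
  Combine with x ≡ 0 (mod 11); new modulus lcm = 11704.
    Write x = 828 + 1064·t and substitute into x ≡ 0 (mod 11): 1064·t ≡ 0 − 828 = -828 (mod 11).
    Reduce coefficients mod 11: 8·t ≡ 8 (mod 11).
    The inverse of 8 mod 11 is 7 (since 8·7 = 56 = 5·11 + 1), so t ≡ 7·8 = 56 ≡ 1 (mod 11).
    Then x = 828 + 1064·1 = 1892, valid modulo lcm(1064, 11) = 11704: x ≡ 1892 (mod 11704).
Verify against each original: 1892 mod 8 = 4, 1892 mod 7 = 2, 1892 mod 19 = 11, 1892 mod 11 = 0.

x ≡ 1892 (mod 11704).


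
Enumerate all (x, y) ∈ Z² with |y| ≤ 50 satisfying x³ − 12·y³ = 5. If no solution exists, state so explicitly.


The equation is x³ - 12y³ = 5. For fixed y, x³ = 12·y³ + 5, so a solution requires the RHS to be a perfect cube.
Strategy: iterate y from -50 to 50, compute RHS = 12·y³ + 5, and check whether it is a (positive or negative) perfect cube.
Check small values of y:
  y = 0: RHS = 5 is not a perfect cube.
  y = 1: RHS = 17 is not a perfect cube.
  y = -1: RHS = -7 is not a perfect cube.
  y = 2: RHS = 101 is not a perfect cube.
  y = -2: RHS = -91 is not a perfect cube.
  y = 3: RHS = 329 is not a perfect cube.
  y = -3: RHS = -319 is not a perfect cube.
Continuing the search up to |y| = 50 finds no solutions either.
No (x, y) in the scanned range satisfies the equation.

No integer solutions with |y| ≤ 50.


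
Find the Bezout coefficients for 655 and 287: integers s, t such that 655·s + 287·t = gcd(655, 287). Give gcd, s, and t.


Euclidean algorithm on (655, 287) — divide until remainder is 0:
  655 = 2 · 287 + 81
  287 = 3 · 81 + 44
  81 = 1 · 44 + 37
  44 = 1 · 37 + 7
  37 = 5 · 7 + 2
  7 = 3 · 2 + 1
  2 = 2 · 1 + 0
gcd(655, 287) = 1.
Track Bezout coefficients alongside the remainders: start with r₀ = 655 = a·1 + b·0 (s = 1, t = 0) and r₁ = 287 = a·0 + b·1 (s = 0, t = 1); each new remainder r_{k+1} = r_{k-1} − q_k·r_k inherits s_{k+1} = s_{k-1} − q_k·s_k, t_{k+1} = t_{k-1} − q_k·t_k, so r_k = a·s_k + b·t_k at every step:
  q = 2: r = 81, s = 1 − 2·0 = 1, t = 0 − 2·1 = -2  (check: 655·1 + 287·(-2) = 81)
  q = 3: r = 44, s = 0 − 3·1 = -3, t = 1 − 3·(-2) = 7  (check: 655·(-3) + 287·7 = 44)
  q = 1: r = 37, s = 1 − 1·(-3) = 4, t = -2 − 1·7 = -9  (check: 655·4 + 287·(-9) = 37)
  q = 1: r = 7, s = -3 − 1·4 = -7, t = 7 − 1·(-9) = 16  (check: 655·(-7) + 287·16 = 7)
  q = 5: r = 2, s = 4 − 5·(-7) = 39, t = -9 − 5·16 = -89  (check: 655·39 + 287·(-89) = 2)
  q = 3: r = 1, s = -7 − 3·39 = -124, t = 16 − 3·(-89) = 283  (check: 655·(-124) + 287·283 = 1)
The row with r = 1 (the gcd) gives the Bezout coefficients s = -124, t = 283.
Result: 655 · (-124) + 287 · (283) = 1.

gcd(655, 287) = 1; s = -124, t = 283 (check: 655·(-124) + 287·283 = 1).


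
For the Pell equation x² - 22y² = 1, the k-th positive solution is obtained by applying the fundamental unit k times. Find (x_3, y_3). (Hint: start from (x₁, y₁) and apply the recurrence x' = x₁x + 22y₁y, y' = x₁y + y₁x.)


Step 1: Find the fundamental solution (x₁, y₁) of x² - 22y² = 1.
  Expand √22 as a continued fraction. a₀ = ⌊√22⌋ = 4; iterate m_{k+1} = d_k·a_k − m_k, d_{k+1} = (22 − m_{k+1}²)/d_k, a_{k+1} = ⌊(a₀ + m_{k+1})/d_{k+1}⌋ (starting m₀ = 0, d₀ = 1), with convergents p_k = a_k·p_{k-1} + p_{k-2}, q_k = a_k·q_{k-1} + q_{k-2} (p₋₁ = 1, q₋₁ = 0):
  k = 0: a₀ = 4; p₀/q₀ = 4/1; p₀² − 22·q₀² = 16 − 22 = -6.
  k = 1: m = 4, d = 6, a = ⌊(4 + 4)/6⌋ = 1; p/q = (1·4 + 1)/(1·1 + 0) = 5/1; p² − 22·q² = 25 − 22 = 3.
  k = 2: m = 2, d = 3, a = ⌊(4 + 2)/3⌋ = 2; p/q = (2·5 + 4)/(2·1 + 1) = 14/3; p² − 22·q² = 196 − 198 = -2.
  k = 3: m = 4, d = 2, a = ⌊(4 + 4)/2⌋ = 4; p/q = (4·14 + 5)/(4·3 + 1) = 61/13; p² − 22·q² = 3721 − 3718 = 3.
  k = 4: m = 4, d = 3, a = ⌊(4 + 4)/3⌋ = 2; p/q = (2·61 + 14)/(2·13 + 3) = 136/29; p² − 22·q² = 18496 − 18502 = -6.
  k = 5: m = 2, d = 6, a = ⌊(4 + 2)/6⌋ = 1; p/q = (1·136 + 61)/(1·29 + 13) = 197/42; p² − 22·q² = 38809 − 38808 = 1.
  The first convergent with p² − 22·q² = 1 gives the fundamental solution (x₁, y₁) = (197, 42).
Step 2: Apply the recurrence (x_{n+1}, y_{n+1}) = (x₁x_n + 22y₁y_n, x₁y_n + y₁x_n) repeatedly.
  From (x_1, y_1) = (197, 42): x_2 = 197·197 + 22·42·42 = 77617; y_2 = 197·42 + 42·197 = 16548.
  From (x_2, y_2) = (77617, 16548): x_3 = 197·77617 + 22·42·16548 = 30580901; y_3 = 197·16548 + 42·77617 = 6519870.
Step 3: Verify x_3² - 22·y_3² = 935191505971801 - 935191505971800 = 1 (should be 1). ✓

(x_1, y_1) = (197, 42); (x_3, y_3) = (30580901, 6519870).


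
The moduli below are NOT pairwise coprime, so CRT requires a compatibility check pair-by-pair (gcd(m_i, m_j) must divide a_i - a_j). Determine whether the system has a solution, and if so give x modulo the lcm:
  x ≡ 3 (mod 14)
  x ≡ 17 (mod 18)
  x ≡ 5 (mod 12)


Moduli 14, 18, 12 are not pairwise coprime, so CRT works modulo lcm(m_i) when all pairwise compatibility conditions hold.
Pairwise compatibility: gcd(m_i, m_j) must divide a_i - a_j for every pair.
Merge one congruence at a time:
  Start: x ≡ 3 (mod 14).
  Combine with x ≡ 17 (mod 18): gcd(14, 18) = 2; 17 - 3 = 14, which IS divisible by 2, so compatible.
    Write x = 3 + 14·t and substitute into x ≡ 17 (mod 18): 14·t ≡ 17 − 3 = 14 (mod 18).
    Divide the congruence (and modulus) by g = 2: 7·t ≡ 7 (mod 9).
    The inverse of 7 mod 9 is 4 (since 7·4 = 28 = 3·9 + 1), so t ≡ 4·7 = 28 ≡ 1 (mod 9).
    Then x = 3 + 14·1 = 17, valid modulo lcm(14, 18) = 126: x ≡ 17 (mod 126).
  Combine with x ≡ 5 (mod 12): gcd(126, 12) = 6; 5 - 17 = -12, which IS divisible by 6, so compatible.
    Write x = 17 + 126·t and substitute into x ≡ 5 (mod 12): 126·t ≡ 5 − 17 = -12 (mod 12).
    Divide the congruence (and modulus) by g = 6: 21·t ≡ -2 (mod 2).
    Reduce coefficients mod 2: 1·t ≡ 0 (mod 2).
    So t ≡ 0 (mod 2).
    Then x = 17 + 126·0 = 17, valid modulo lcm(126, 12) = 252: x ≡ 17 (mod 252).
Verify: 17 mod 14 = 3, 17 mod 18 = 17, 17 mod 12 = 5.

x ≡ 17 (mod 252).


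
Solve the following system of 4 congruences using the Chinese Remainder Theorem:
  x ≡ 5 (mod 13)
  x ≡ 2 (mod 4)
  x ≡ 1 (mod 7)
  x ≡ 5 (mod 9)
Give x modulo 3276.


Product of moduli M = 13 · 4 · 7 · 9 = 3276.
Merge one congruence at a time:
  Start: x ≡ 5 (mod 13).
  Combine with x ≡ 2 (mod 4); new modulus lcm = 52.
    Write x = 5 + 13·t and substitute into x ≡ 2 (mod 4): 13·t ≡ 2 − 5 = -3 (mod 4).
    Reduce coefficients mod 4: 1·t ≡ 1 (mod 4).
    So t ≡ 1 (mod 4).
    Then x = 5 + 13·1 = 18, valid modulo lcm(13, 4) = 52: x ≡ 18 (mod 52).
  Combine with x ≡ 1 (mod 7); new modulus lcm = 364.
    Write x = 18 + 52·t and substitute into x ≡ 1 (mod 7): 52·t ≡ 1 − 18 = -17 (mod 7).
    Reduce coefficients mod 7: 3·t ≡ 4 (mod 7).
    The inverse of 3 mod 7 is 5 (since 3·5 = 15 = 2·7 + 1), so t ≡ 5·4 = 20 ≡ 6 (mod 7).
    Then x = 18 + 52·6 = 330, valid modulo lcm(52, 7) = 364: x ≡ 330 (mod 364).
  Combine with x ≡ 5 (mod 9); new modulus lcm = 3276.
    Write x = 330 + 364·t and substitute into x ≡ 5 (mod 9): 364·t ≡ 5 − 330 = -325 (mod 9).
    Reduce coefficients mod 9: 4·t ≡ 8 (mod 9).
    The inverse of 4 mod 9 is 7 (since 4·7 = 28 = 3·9 + 1), so t ≡ 7·8 = 56 ≡ 2 (mod 9).
    Then x = 330 + 364·2 = 1058, valid modulo lcm(364, 9) = 3276: x ≡ 1058 (mod 3276).
Verify against each original: 1058 mod 13 = 5, 1058 mod 4 = 2, 1058 mod 7 = 1, 1058 mod 9 = 5.

x ≡ 1058 (mod 3276).


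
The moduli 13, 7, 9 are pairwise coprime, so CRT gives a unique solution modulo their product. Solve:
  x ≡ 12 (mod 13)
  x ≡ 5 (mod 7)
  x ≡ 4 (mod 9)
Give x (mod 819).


Moduli 13, 7, 9 are pairwise coprime; by CRT there is a unique solution modulo M = 13 · 7 · 9 = 819.
Solve pairwise, accumulating the modulus:
  Start with x ≡ 12 (mod 13).
  Combine with x ≡ 5 (mod 7): since gcd(13, 7) = 1, we get a unique residue mod 91.
    Write x = 12 + 13·t and substitute into x ≡ 5 (mod 7): 13·t ≡ 5 − 12 = -7 (mod 7).
    Reduce coefficients mod 7: 6·t ≡ 0 (mod 7).
    The inverse of 6 mod 7 is 6 (since 6·6 = 36 = 5·7 + 1), so t ≡ 6·0 = 0 ≡ 0 (mod 7).
    Then x = 12 + 13·0 = 12, valid modulo lcm(13, 7) = 91: x ≡ 12 (mod 91).
  Combine with x ≡ 4 (mod 9): since gcd(91, 9) = 1, we get a unique residue mod 819.
    Write x = 12 + 91·t and substitute into x ≡ 4 (mod 9): 91·t ≡ 4 − 12 = -8 (mod 9).
    Reduce coefficients mod 9: 1·t ≡ 1 (mod 9).
    So t ≡ 1 (mod 9).
    Then x = 12 + 91·1 = 103, valid modulo lcm(91, 9) = 819: x ≡ 103 (mod 819).
Verify: 103 mod 13 = 12 ✓, 103 mod 7 = 5 ✓, 103 mod 9 = 4 ✓.

x ≡ 103 (mod 819).


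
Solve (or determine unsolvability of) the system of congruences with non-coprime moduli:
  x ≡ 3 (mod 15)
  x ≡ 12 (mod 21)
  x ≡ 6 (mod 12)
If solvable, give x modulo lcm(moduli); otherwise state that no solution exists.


Moduli 15, 21, 12 are not pairwise coprime, so CRT works modulo lcm(m_i) when all pairwise compatibility conditions hold.
Pairwise compatibility: gcd(m_i, m_j) must divide a_i - a_j for every pair.
Merge one congruence at a time:
  Start: x ≡ 3 (mod 15).
  Combine with x ≡ 12 (mod 21): gcd(15, 21) = 3; 12 - 3 = 9, which IS divisible by 3, so compatible.
    Write x = 3 + 15·t and substitute into x ≡ 12 (mod 21): 15·t ≡ 12 − 3 = 9 (mod 21).
    Divide the congruence (and modulus) by g = 3: 5·t ≡ 3 (mod 7).
    The inverse of 5 mod 7 is 3 (since 5·3 = 15 = 2·7 + 1), so t ≡ 3·3 = 9 ≡ 2 (mod 7).
    Then x = 3 + 15·2 = 33, valid modulo lcm(15, 21) = 105: x ≡ 33 (mod 105).
  Combine with x ≡ 6 (mod 12): gcd(105, 12) = 3; 6 - 33 = -27, which IS divisible by 3, so compatible.
    Write x = 33 + 105·t and substitute into x ≡ 6 (mod 12): 105·t ≡ 6 − 33 = -27 (mod 12).
    Divide the congruence (and modulus) by g = 3: 35·t ≡ -9 (mod 4).
    Reduce coefficients mod 4: 3·t ≡ 3 (mod 4).
    The inverse of 3 mod 4 is 3 (since 3·3 = 9 = 2·4 + 1), so t ≡ 3·3 = 9 ≡ 1 (mod 4).
    Then x = 33 + 105·1 = 138, valid modulo lcm(105, 12) = 420: x ≡ 138 (mod 420).
Verify: 138 mod 15 = 3, 138 mod 21 = 12, 138 mod 12 = 6.

x ≡ 138 (mod 420).


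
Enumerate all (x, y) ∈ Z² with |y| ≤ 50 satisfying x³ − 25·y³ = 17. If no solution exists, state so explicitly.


The equation is x³ - 25y³ = 17. For fixed y, x³ = 25·y³ + 17, so a solution requires the RHS to be a perfect cube.
Strategy: iterate y from -50 to 50, compute RHS = 25·y³ + 17, and check whether it is a (positive or negative) perfect cube.
Check small values of y:
  y = 0: RHS = 17 is not a perfect cube.
  y = 1: RHS = 42 is not a perfect cube.
  y = -1: RHS = -8 = (-2)³ ⇒ x = -2 works.
  y = 2: RHS = 217 is not a perfect cube.
  y = -2: RHS = -183 is not a perfect cube.
  y = 3: RHS = 692 is not a perfect cube.
  y = -3: RHS = -658 is not a perfect cube.
Continuing the search up to |y| = 50 finds no further solutions beyond those listed.
Collected solutions: (-2, -1).

Solutions (with |y| ≤ 50): (-2, -1).


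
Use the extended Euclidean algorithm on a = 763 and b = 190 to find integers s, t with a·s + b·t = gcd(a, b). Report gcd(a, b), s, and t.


Euclidean algorithm on (763, 190) — divide until remainder is 0:
  763 = 4 · 190 + 3
  190 = 63 · 3 + 1
  3 = 3 · 1 + 0
gcd(763, 190) = 1.
Track Bezout coefficients alongside the remainders: start with r₀ = 763 = a·1 + b·0 (s = 1, t = 0) and r₁ = 190 = a·0 + b·1 (s = 0, t = 1); each new remainder r_{k+1} = r_{k-1} − q_k·r_k inherits s_{k+1} = s_{k-1} − q_k·s_k, t_{k+1} = t_{k-1} − q_k·t_k, so r_k = a·s_k + b·t_k at every step:
  q = 4: r = 3, s = 1 − 4·0 = 1, t = 0 − 4·1 = -4  (check: 763·1 + 190·(-4) = 3)
  q = 63: r = 1, s = 0 − 63·1 = -63, t = 1 − 63·(-4) = 253  (check: 763·(-63) + 190·253 = 1)
The row with r = 1 (the gcd) gives the Bezout coefficients s = -63, t = 253.
Result: 763 · (-63) + 190 · (253) = 1.

gcd(763, 190) = 1; s = -63, t = 253 (check: 763·(-63) + 190·253 = 1).


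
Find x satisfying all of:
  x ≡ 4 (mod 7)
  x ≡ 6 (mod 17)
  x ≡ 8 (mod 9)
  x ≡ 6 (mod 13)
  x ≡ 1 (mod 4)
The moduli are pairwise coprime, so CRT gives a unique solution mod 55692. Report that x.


Product of moduli M = 7 · 17 · 9 · 13 · 4 = 55692.
Merge one congruence at a time:
  Start: x ≡ 4 (mod 7).
  Combine with x ≡ 6 (mod 17); new modulus lcm = 119.
    Write x = 4 + 7·t and substitute into x ≡ 6 (mod 17): 7·t ≡ 6 − 4 = 2 (mod 17).
    The inverse of 7 mod 17 is 5 (since 7·5 = 35 = 2·17 + 1), so t ≡ 5·2 = 10 ≡ 10 (mod 17).
    Then x = 4 + 7·10 = 74, valid modulo lcm(7, 17) = 119: x ≡ 74 (mod 119).
  Combine with x ≡ 8 (mod 9); new modulus lcm = 1071.
    Write x = 74 + 119·t and substitute into x ≡ 8 (mod 9): 119·t ≡ 8 − 74 = -66 (mod 9).
    Reduce coefficients mod 9: 2·t ≡ 6 (mod 9).
    The inverse of 2 mod 9 is 5 (since 2·5 = 10 = 1·9 + 1), so t ≡ 5·6 = 30 ≡ 3 (mod 9).
    Then x = 74 + 119·3 = 431, valid modulo lcm(119, 9) = 1071: x ≡ 431 (mod 1071).
  Combine with x ≡ 6 (mod 13); new modulus lcm = 13923.
    Write x = 431 + 1071·t and substitute into x ≡ 6 (mod 13): 1071·t ≡ 6 − 431 = -425 (mod 13).
    Reduce coefficients mod 13: 5·t ≡ 4 (mod 13).
    The inverse of 5 mod 13 is 8 (since 5·8 = 40 = 3·13 + 1), so t ≡ 8·4 = 32 ≡ 6 (mod 13).
    Then x = 431 + 1071·6 = 6857, valid modulo lcm(1071, 13) = 13923: x ≡ 6857 (mod 13923).
  Combine with x ≡ 1 (mod 4); new modulus lcm = 55692.
    Write x = 6857 + 13923·t and substitute into x ≡ 1 (mod 4): 13923·t ≡ 1 − 6857 = -6856 (mod 4).
    Reduce coefficients mod 4: 3·t ≡ 0 (mod 4).
    The inverse of 3 mod 4 is 3 (since 3·3 = 9 = 2·4 + 1), so t ≡ 3·0 = 0 ≡ 0 (mod 4).
    Then x = 6857 + 13923·0 = 6857, valid modulo lcm(13923, 4) = 55692: x ≡ 6857 (mod 55692).
Verify against each original: 6857 mod 7 = 4, 6857 mod 17 = 6, 6857 mod 9 = 8, 6857 mod 13 = 6, 6857 mod 4 = 1.

x ≡ 6857 (mod 55692).


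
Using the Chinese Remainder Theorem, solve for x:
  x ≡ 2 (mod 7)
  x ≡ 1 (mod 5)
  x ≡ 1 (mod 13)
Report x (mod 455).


Moduli 7, 5, 13 are pairwise coprime; by CRT there is a unique solution modulo M = 7 · 5 · 13 = 455.
Solve pairwise, accumulating the modulus:
  Start with x ≡ 2 (mod 7).
  Combine with x ≡ 1 (mod 5): since gcd(7, 5) = 1, we get a unique residue mod 35.
    Write x = 2 + 7·t and substitute into x ≡ 1 (mod 5): 7·t ≡ 1 − 2 = -1 (mod 5).
    Reduce coefficients mod 5: 2·t ≡ 4 (mod 5).
    The inverse of 2 mod 5 is 3 (since 2·3 = 6 = 1·5 + 1), so t ≡ 3·4 = 12 ≡ 2 (mod 5).
    Then x = 2 + 7·2 = 16, valid modulo lcm(7, 5) = 35: x ≡ 16 (mod 35).
  Combine with x ≡ 1 (mod 13): since gcd(35, 13) = 1, we get a unique residue mod 455.
    Write x = 16 + 35·t and substitute into x ≡ 1 (mod 13): 35·t ≡ 1 − 16 = -15 (mod 13).
    Reduce coefficients mod 13: 9·t ≡ 11 (mod 13).
    The inverse of 9 mod 13 is 3 (since 9·3 = 27 = 2·13 + 1), so t ≡ 3·11 = 33 ≡ 7 (mod 13).
    Then x = 16 + 35·7 = 261, valid modulo lcm(35, 13) = 455: x ≡ 261 (mod 455).
Verify: 261 mod 7 = 2 ✓, 261 mod 5 = 1 ✓, 261 mod 13 = 1 ✓.

x ≡ 261 (mod 455).


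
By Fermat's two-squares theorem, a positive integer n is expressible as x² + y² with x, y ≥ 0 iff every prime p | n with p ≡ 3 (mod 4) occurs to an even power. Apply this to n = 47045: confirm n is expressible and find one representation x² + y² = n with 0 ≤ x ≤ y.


Step 1: Factor n = 47045 = 5 · 97^2.
Step 2: Check the mod-4 condition on each prime factor: 5 ≡ 1 (mod 4), exponent 1; 97 ≡ 1 (mod 4), exponent 2.
All primes ≡ 3 (mod 4) appear to even exponent (or don't appear), so by the two-squares theorem n IS expressible as a sum of two squares.
Step 3: Build a representation. Here n = 5 · 97 · 97 is a product of primes ≡ 1 (mod 4). Each prime p ≡ 1 (mod 4) is itself a sum of two squares; find a² by testing p − a² for a perfect square:
  5: 5 − 1² = 4 = 2² ⇒ 5 = 1² + 2².
  97: 97 − 1² = 96, 97 − 2² = 93, 97 − 3² = 88, 97 − 4² = 81 = 9² ⇒ 97 = 4² + 9².
  Combine using the Brahmagupta–Fibonacci identity (a² + b²)(c² + d²) = (ac − bd)² + (ad + bc)² = (ac + bd)² + (ad − bc)²:
  5 · 97 = 485: from (1² + 2²)(4² + 9²), take (1·4 − 2·9, 1·9 + 2·4) = (4 − 18, 9 + 8) = (-14, 17); dropping signs (only squares matter) gives (14, 17); check 14² + 17² = 196 + 289 = 485 ✓.
  485 · 97 = 47045: from (14² + 17²)(4² + 9²), take (14·4 − 17·9, 14·9 + 17·4) = (56 − 153, 126 + 68) = (-97, 194); dropping signs (only squares matter) gives (97, 194); check 97² + 194² = 9409 + 37636 = 47045 ✓.
Step 4: Order so x ≤ y and verify: 97² + 194² = 9409 + 37636 = 47045 = n. ✓

n = 47045 = 97² + 194² (one valid representation with x ≤ y).


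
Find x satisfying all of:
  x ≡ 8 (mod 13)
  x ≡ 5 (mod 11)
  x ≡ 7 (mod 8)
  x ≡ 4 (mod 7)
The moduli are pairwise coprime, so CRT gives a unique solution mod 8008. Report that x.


Product of moduli M = 13 · 11 · 8 · 7 = 8008.
Merge one congruence at a time:
  Start: x ≡ 8 (mod 13).
  Combine with x ≡ 5 (mod 11); new modulus lcm = 143.
    Write x = 8 + 13·t and substitute into x ≡ 5 (mod 11): 13·t ≡ 5 − 8 = -3 (mod 11).
    Reduce coefficients mod 11: 2·t ≡ 8 (mod 11).
    The inverse of 2 mod 11 is 6 (since 2·6 = 12 = 1·11 + 1), so t ≡ 6·8 = 48 ≡ 4 (mod 11).
    Then x = 8 + 13·4 = 60, valid modulo lcm(13, 11) = 143: x ≡ 60 (mod 143).
  Combine with x ≡ 7 (mod 8); new modulus lcm = 1144.
    Write x = 60 + 143·t and substitute into x ≡ 7 (mod 8): 143·t ≡ 7 − 60 = -53 (mod 8).
    Reduce coefficients mod 8: 7·t ≡ 3 (mod 8).
    The inverse of 7 mod 8 is 7 (since 7·7 = 49 = 6·8 + 1), so t ≡ 7·3 = 21 ≡ 5 (mod 8).
    Then x = 60 + 143·5 = 775, valid modulo lcm(143, 8) = 1144: x ≡ 775 (mod 1144).
  Combine with x ≡ 4 (mod 7); new modulus lcm = 8008.
    Write x = 775 + 1144·t and substitute into x ≡ 4 (mod 7): 1144·t ≡ 4 − 775 = -771 (mod 7).
    Reduce coefficients mod 7: 3·t ≡ 6 (mod 7).
    The inverse of 3 mod 7 is 5 (since 3·5 = 15 = 2·7 + 1), so t ≡ 5·6 = 30 ≡ 2 (mod 7).
    Then x = 775 + 1144·2 = 3063, valid modulo lcm(1144, 7) = 8008: x ≡ 3063 (mod 8008).
Verify against each original: 3063 mod 13 = 8, 3063 mod 11 = 5, 3063 mod 8 = 7, 3063 mod 7 = 4.

x ≡ 3063 (mod 8008).


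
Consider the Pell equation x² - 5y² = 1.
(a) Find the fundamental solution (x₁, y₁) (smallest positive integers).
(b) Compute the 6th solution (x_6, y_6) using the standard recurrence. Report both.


Step 1: Find the fundamental solution (x₁, y₁) of x² - 5y² = 1.
  Expand √5 as a continued fraction. a₀ = ⌊√5⌋ = 2; iterate m_{k+1} = d_k·a_k − m_k, d_{k+1} = (5 − m_{k+1}²)/d_k, a_{k+1} = ⌊(a₀ + m_{k+1})/d_{k+1}⌋ (starting m₀ = 0, d₀ = 1), with convergents p_k = a_k·p_{k-1} + p_{k-2}, q_k = a_k·q_{k-1} + q_{k-2} (p₋₁ = 1, q₋₁ = 0):
  k = 0: a₀ = 2; p₀/q₀ = 2/1; p₀² − 5·q₀² = 4 − 5 = -1.
  k = 1: m = 2, d = 1, a = ⌊(2 + 2)/1⌋ = 4; p/q = (4·2 + 1)/(4·1 + 0) = 9/4; p² − 5·q² = 81 − 80 = 1.
  The first convergent with p² − 5·q² = 1 gives the fundamental solution (x₁, y₁) = (9, 4).
Step 2: Apply the recurrence (x_{n+1}, y_{n+1}) = (x₁x_n + 5y₁y_n, x₁y_n + y₁x_n) repeatedly.
  From (x_1, y_1) = (9, 4): x_2 = 9·9 + 5·4·4 = 161; y_2 = 9·4 + 4·9 = 72.
  From (x_2, y_2) = (161, 72): x_3 = 9·161 + 5·4·72 = 2889; y_3 = 9·72 + 4·161 = 1292.
  From (x_3, y_3) = (2889, 1292): x_4 = 9·2889 + 5·4·1292 = 51841; y_4 = 9·1292 + 4·2889 = 23184.
  From (x_4, y_4) = (51841, 23184): x_5 = 9·51841 + 5·4·23184 = 930249; y_5 = 9·23184 + 4·51841 = 416020.
  From (x_5, y_5) = (930249, 416020): x_6 = 9·930249 + 5·4·416020 = 16692641; y_6 = 9·416020 + 4·930249 = 7465176.
Step 3: Verify x_6² - 5·y_6² = 278644263554881 - 278644263554880 = 1 (should be 1). ✓

(x_1, y_1) = (9, 4); (x_6, y_6) = (16692641, 7465176).


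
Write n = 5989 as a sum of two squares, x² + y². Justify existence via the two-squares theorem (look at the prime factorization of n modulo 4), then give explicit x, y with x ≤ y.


Step 1: Factor n = 5989 = 53 · 113.
Step 2: Check the mod-4 condition on each prime factor: 53 ≡ 1 (mod 4), exponent 1; 113 ≡ 1 (mod 4), exponent 1.
All primes ≡ 3 (mod 4) appear to even exponent (or don't appear), so by the two-squares theorem n IS expressible as a sum of two squares.
Step 3: Build a representation. Here n = 53 · 113 is a product of primes ≡ 1 (mod 4). Each prime p ≡ 1 (mod 4) is itself a sum of two squares; find a² by testing p − a² for a perfect square:
  53: 53 − 1² = 52, 53 − 2² = 49 = 7² ⇒ 53 = 2² + 7².
  113: 113 − 1² = 112, 113 − 2² = 109, 113 − 3² = 104, 113 − 4² = 97, 113 − 5² = 88, 113 − 6² = 77, 113 − 7² = 64 = 8² ⇒ 113 = 7² + 8².
  Combine using the Brahmagupta–Fibonacci identity (a² + b²)(c² + d²) = (ac − bd)² + (ad + bc)² = (ac + bd)² + (ad − bc)²:
  53 · 113 = 5989: from (2² + 7²)(7² + 8²), take (2·7 − 7·8, 2·8 + 7·7) = (14 − 56, 16 + 49) = (-42, 65); dropping signs (only squares matter) gives (42, 65); check 42² + 65² = 1764 + 4225 = 5989 ✓.
Step 4: Order so x ≤ y and verify: 42² + 65² = 1764 + 4225 = 5989 = n. ✓

n = 5989 = 42² + 65² (one valid representation with x ≤ y).


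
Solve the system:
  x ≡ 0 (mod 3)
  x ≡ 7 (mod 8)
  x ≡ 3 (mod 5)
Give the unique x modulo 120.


Moduli 3, 8, 5 are pairwise coprime; by CRT there is a unique solution modulo M = 3 · 8 · 5 = 120.
Solve pairwise, accumulating the modulus:
  Start with x ≡ 0 (mod 3).
  Combine with x ≡ 7 (mod 8): since gcd(3, 8) = 1, we get a unique residue mod 24.
    Write x = 0 + 3·t and substitute into x ≡ 7 (mod 8): 3·t ≡ 7 − 0 = 7 (mod 8).
    The inverse of 3 mod 8 is 3 (since 3·3 = 9 = 1·8 + 1), so t ≡ 3·7 = 21 ≡ 5 (mod 8).
    Then x = 0 + 3·5 = 15, valid modulo lcm(3, 8) = 24: x ≡ 15 (mod 24).
  Combine with x ≡ 3 (mod 5): since gcd(24, 5) = 1, we get a unique residue mod 120.
    Write x = 15 + 24·t and substitute into x ≡ 3 (mod 5): 24·t ≡ 3 − 15 = -12 (mod 5).
    Reduce coefficients mod 5: 4·t ≡ 3 (mod 5).
    The inverse of 4 mod 5 is 4 (since 4·4 = 16 = 3·5 + 1), so t ≡ 4·3 = 12 ≡ 2 (mod 5).
    Then x = 15 + 24·2 = 63, valid modulo lcm(24, 5) = 120: x ≡ 63 (mod 120).
Verify: 63 mod 3 = 0 ✓, 63 mod 8 = 7 ✓, 63 mod 5 = 3 ✓.

x ≡ 63 (mod 120).


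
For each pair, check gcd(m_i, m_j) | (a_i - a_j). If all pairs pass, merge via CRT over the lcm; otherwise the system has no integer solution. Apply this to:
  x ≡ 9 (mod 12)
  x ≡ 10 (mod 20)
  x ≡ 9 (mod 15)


Moduli 12, 20, 15 are not pairwise coprime, so CRT works modulo lcm(m_i) when all pairwise compatibility conditions hold.
Pairwise compatibility: gcd(m_i, m_j) must divide a_i - a_j for every pair.
Merge one congruence at a time:
  Start: x ≡ 9 (mod 12).
  Combine with x ≡ 10 (mod 20): gcd(12, 20) = 4, and 10 - 9 = 1 is NOT divisible by 4.
    ⇒ system is inconsistent (no integer solution).

No solution (the system is inconsistent).


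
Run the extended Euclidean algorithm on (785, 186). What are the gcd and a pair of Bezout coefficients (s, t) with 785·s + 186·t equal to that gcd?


Euclidean algorithm on (785, 186) — divide until remainder is 0:
  785 = 4 · 186 + 41
  186 = 4 · 41 + 22
  41 = 1 · 22 + 19
  22 = 1 · 19 + 3
  19 = 6 · 3 + 1
  3 = 3 · 1 + 0
gcd(785, 186) = 1.
Track Bezout coefficients alongside the remainders: start with r₀ = 785 = a·1 + b·0 (s = 1, t = 0) and r₁ = 186 = a·0 + b·1 (s = 0, t = 1); each new remainder r_{k+1} = r_{k-1} − q_k·r_k inherits s_{k+1} = s_{k-1} − q_k·s_k, t_{k+1} = t_{k-1} − q_k·t_k, so r_k = a·s_k + b·t_k at every step:
  q = 4: r = 41, s = 1 − 4·0 = 1, t = 0 − 4·1 = -4  (check: 785·1 + 186·(-4) = 41)
  q = 4: r = 22, s = 0 − 4·1 = -4, t = 1 − 4·(-4) = 17  (check: 785·(-4) + 186·17 = 22)
  q = 1: r = 19, s = 1 − 1·(-4) = 5, t = -4 − 1·17 = -21  (check: 785·5 + 186·(-21) = 19)
  q = 1: r = 3, s = -4 − 1·5 = -9, t = 17 − 1·(-21) = 38  (check: 785·(-9) + 186·38 = 3)
  q = 6: r = 1, s = 5 − 6·(-9) = 59, t = -21 − 6·38 = -249  (check: 785·59 + 186·(-249) = 1)
The row with r = 1 (the gcd) gives the Bezout coefficients s = 59, t = -249.
Result: 785 · (59) + 186 · (-249) = 1.

gcd(785, 186) = 1; s = 59, t = -249 (check: 785·59 + 186·(-249) = 1).


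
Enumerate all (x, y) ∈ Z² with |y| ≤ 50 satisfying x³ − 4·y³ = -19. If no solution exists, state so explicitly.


The equation is x³ - 4y³ = -19. For fixed y, x³ = 4·y³ − 19, so a solution requires the RHS to be a perfect cube.
Strategy: iterate y from -50 to 50, compute RHS = 4·y³ − 19, and check whether it is a (positive or negative) perfect cube.
Check small values of y:
  y = 0: RHS = -19 is not a perfect cube.
  y = 1: RHS = -15 is not a perfect cube.
  y = -1: RHS = -23 is not a perfect cube.
  y = 2: RHS = 13 is not a perfect cube.
  y = -2: RHS = -51 is not a perfect cube.
  y = 3: RHS = 89 is not a perfect cube.
  y = -3: RHS = -127 is not a perfect cube.
Continuing the search up to |y| = 50 finds no solutions either.
No (x, y) in the scanned range satisfies the equation.

No integer solutions with |y| ≤ 50.


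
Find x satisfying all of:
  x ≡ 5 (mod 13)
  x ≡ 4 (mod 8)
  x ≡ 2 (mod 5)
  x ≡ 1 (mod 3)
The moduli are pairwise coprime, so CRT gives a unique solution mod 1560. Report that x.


Product of moduli M = 13 · 8 · 5 · 3 = 1560.
Merge one congruence at a time:
  Start: x ≡ 5 (mod 13).
  Combine with x ≡ 4 (mod 8); new modulus lcm = 104.
    Write x = 5 + 13·t and substitute into x ≡ 4 (mod 8): 13·t ≡ 4 − 5 = -1 (mod 8).
    Reduce coefficients mod 8: 5·t ≡ 7 (mod 8).
    The inverse of 5 mod 8 is 5 (since 5·5 = 25 = 3·8 + 1), so t ≡ 5·7 = 35 ≡ 3 (mod 8).
    Then x = 5 + 13·3 = 44, valid modulo lcm(13, 8) = 104: x ≡ 44 (mod 104).
  Combine with x ≡ 2 (mod 5); new modulus lcm = 520.
    Write x = 44 + 104·t and substitute into x ≡ 2 (mod 5): 104·t ≡ 2 − 44 = -42 (mod 5).
    Reduce coefficients mod 5: 4·t ≡ 3 (mod 5).
    The inverse of 4 mod 5 is 4 (since 4·4 = 16 = 3·5 + 1), so t ≡ 4·3 = 12 ≡ 2 (mod 5).
    Then x = 44 + 104·2 = 252, valid modulo lcm(104, 5) = 520: x ≡ 252 (mod 520).
  Combine with x ≡ 1 (mod 3); new modulus lcm = 1560.
    Write x = 252 + 520·t and substitute into x ≡ 1 (mod 3): 520·t ≡ 1 − 252 = -251 (mod 3).
    Reduce coefficients mod 3: 1·t ≡ 1 (mod 3).
    So t ≡ 1 (mod 3).
    Then x = 252 + 520·1 = 772, valid modulo lcm(520, 3) = 1560: x ≡ 772 (mod 1560).
Verify against each original: 772 mod 13 = 5, 772 mod 8 = 4, 772 mod 5 = 2, 772 mod 3 = 1.

x ≡ 772 (mod 1560).


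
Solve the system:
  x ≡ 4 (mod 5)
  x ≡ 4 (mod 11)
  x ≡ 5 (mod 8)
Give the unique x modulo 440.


Moduli 5, 11, 8 are pairwise coprime; by CRT there is a unique solution modulo M = 5 · 11 · 8 = 440.
Solve pairwise, accumulating the modulus:
  Start with x ≡ 4 (mod 5).
  Combine with x ≡ 4 (mod 11): since gcd(5, 11) = 1, we get a unique residue mod 55.
    Write x = 4 + 5·t and substitute into x ≡ 4 (mod 11): 5·t ≡ 4 − 4 = 0 (mod 11).
    The inverse of 5 mod 11 is 9 (since 5·9 = 45 = 4·11 + 1), so t ≡ 9·0 = 0 ≡ 0 (mod 11).
    Then x = 4 + 5·0 = 4, valid modulo lcm(5, 11) = 55: x ≡ 4 (mod 55).
  Combine with x ≡ 5 (mod 8): since gcd(55, 8) = 1, we get a unique residue mod 440.
    Write x = 4 + 55·t and substitute into x ≡ 5 (mod 8): 55·t ≡ 5 − 4 = 1 (mod 8).
    Reduce coefficients mod 8: 7·t ≡ 1 (mod 8).
    The inverse of 7 mod 8 is 7 (since 7·7 = 49 = 6·8 + 1), so t ≡ 7·1 = 7 ≡ 7 (mod 8).
    Then x = 4 + 55·7 = 389, valid modulo lcm(55, 8) = 440: x ≡ 389 (mod 440).
Verify: 389 mod 5 = 4 ✓, 389 mod 11 = 4 ✓, 389 mod 8 = 5 ✓.

x ≡ 389 (mod 440).


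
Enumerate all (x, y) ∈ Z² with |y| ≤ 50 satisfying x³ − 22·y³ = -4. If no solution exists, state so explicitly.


The equation is x³ - 22y³ = -4. For fixed y, x³ = 22·y³ − 4, so a solution requires the RHS to be a perfect cube.
Strategy: iterate y from -50 to 50, compute RHS = 22·y³ − 4, and check whether it is a (positive or negative) perfect cube.
Check small values of y:
  y = 0: RHS = -4 is not a perfect cube.
  y = 1: RHS = 18 is not a perfect cube.
  y = -1: RHS = -26 is not a perfect cube.
  y = 2: RHS = 172 is not a perfect cube.
  y = -2: RHS = -180 is not a perfect cube.
  y = 3: RHS = 590 is not a perfect cube.
  y = -3: RHS = -598 is not a perfect cube.
Continuing the search up to |y| = 50 finds no solutions either.
No (x, y) in the scanned range satisfies the equation.

No integer solutions with |y| ≤ 50.


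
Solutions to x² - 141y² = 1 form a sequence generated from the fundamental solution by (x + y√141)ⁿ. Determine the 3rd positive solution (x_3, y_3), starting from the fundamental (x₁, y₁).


Step 1: Find the fundamental solution (x₁, y₁) of x² - 141y² = 1.
  Expand √141 as a continued fraction. a₀ = ⌊√141⌋ = 11; iterate m_{k+1} = d_k·a_k − m_k, d_{k+1} = (141 − m_{k+1}²)/d_k, a_{k+1} = ⌊(a₀ + m_{k+1})/d_{k+1}⌋ (starting m₀ = 0, d₀ = 1), with convergents p_k = a_k·p_{k-1} + p_{k-2}, q_k = a_k·q_{k-1} + q_{k-2} (p₋₁ = 1, q₋₁ = 0):
  k = 0: a₀ = 11; p₀/q₀ = 11/1; p₀² − 141·q₀² = 121 − 141 = -20.
  k = 1: m = 11, d = 20, a = ⌊(11 + 11)/20⌋ = 1; p/q = (1·11 + 1)/(1·1 + 0) = 12/1; p² − 141·q² = 144 − 141 = 3.
  k = 2: m = 9, d = 3, a = ⌊(11 + 9)/3⌋ = 6; p/q = (6·12 + 11)/(6·1 + 1) = 83/7; p² − 141·q² = 6889 − 6909 = -20.
  k = 3: m = 9, d = 20, a = ⌊(11 + 9)/20⌋ = 1; p/q = (1·83 + 12)/(1·7 + 1) = 95/8; p² − 141·q² = 9025 − 9024 = 1.
  The first convergent with p² − 141·q² = 1 gives the fundamental solution (x₁, y₁) = (95, 8).
Step 2: Apply the recurrence (x_{n+1}, y_{n+1}) = (x₁x_n + 141y₁y_n, x₁y_n + y₁x_n) repeatedly.
  From (x_1, y_1) = (95, 8): x_2 = 95·95 + 141·8·8 = 18049; y_2 = 95·8 + 8·95 = 1520.
  From (x_2, y_2) = (18049, 1520): x_3 = 95·18049 + 141·8·1520 = 3429215; y_3 = 95·1520 + 8·18049 = 288792.
Step 3: Verify x_3² - 141·y_3² = 11759515516225 - 11759515516224 = 1 (should be 1). ✓

(x_1, y_1) = (95, 8); (x_3, y_3) = (3429215, 288792).


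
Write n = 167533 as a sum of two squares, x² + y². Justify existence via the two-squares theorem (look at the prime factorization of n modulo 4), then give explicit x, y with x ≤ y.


Step 1: Factor n = 167533 = 29 · 53 · 109.
Step 2: Check the mod-4 condition on each prime factor: 29 ≡ 1 (mod 4), exponent 1; 53 ≡ 1 (mod 4), exponent 1; 109 ≡ 1 (mod 4), exponent 1.
All primes ≡ 3 (mod 4) appear to even exponent (or don't appear), so by the two-squares theorem n IS expressible as a sum of two squares.
Step 3: Build a representation. Here n = 29 · 53 · 109 is a product of primes ≡ 1 (mod 4). Each prime p ≡ 1 (mod 4) is itself a sum of two squares; find a² by testing p − a² for a perfect square:
  29: 29 − 1² = 28, 29 − 2² = 25 = 5² ⇒ 29 = 2² + 5².
  53: 53 − 1² = 52, 53 − 2² = 49 = 7² ⇒ 53 = 2² + 7².
  109: 109 − 1² = 108, 109 − 2² = 105, 109 − 3² = 100 = 10² ⇒ 109 = 3² + 10².
  Combine using the Brahmagupta–Fibonacci identity (a² + b²)(c² + d²) = (ac − bd)² + (ad + bc)² = (ac + bd)² + (ad − bc)²:
  29 · 53 = 1537: from (2² + 5²)(2² + 7²), take (2·2 − 5·7, 2·7 + 5·2) = (4 − 35, 14 + 10) = (-31, 24); dropping signs (only squares matter) gives (31, 24); check 31² + 24² = 961 + 576 = 1537 ✓.
  1537 · 109 = 167533: from (31² + 24²)(3² + 10²), take (31·3 − 24·10, 31·10 + 24·3) = (93 − 240, 310 + 72) = (-147, 382); dropping signs (only squares matter) gives (147, 382); check 147² + 382² = 21609 + 145924 = 167533 ✓.
Step 4: Order so x ≤ y and verify: 147² + 382² = 21609 + 145924 = 167533 = n. ✓

n = 167533 = 147² + 382² (one valid representation with x ≤ y).


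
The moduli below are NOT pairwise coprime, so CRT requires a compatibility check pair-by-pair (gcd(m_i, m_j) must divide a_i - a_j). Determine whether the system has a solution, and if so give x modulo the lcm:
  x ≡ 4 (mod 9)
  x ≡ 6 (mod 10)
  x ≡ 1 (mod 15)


Moduli 9, 10, 15 are not pairwise coprime, so CRT works modulo lcm(m_i) when all pairwise compatibility conditions hold.
Pairwise compatibility: gcd(m_i, m_j) must divide a_i - a_j for every pair.
Merge one congruence at a time:
  Start: x ≡ 4 (mod 9).
  Combine with x ≡ 6 (mod 10): gcd(9, 10) = 1; 6 - 4 = 2, which IS divisible by 1, so compatible.
    Write x = 4 + 9·t and substitute into x ≡ 6 (mod 10): 9·t ≡ 6 − 4 = 2 (mod 10).
    The inverse of 9 mod 10 is 9 (since 9·9 = 81 = 8·10 + 1), so t ≡ 9·2 = 18 ≡ 8 (mod 10).
    Then x = 4 + 9·8 = 76, valid modulo lcm(9, 10) = 90: x ≡ 76 (mod 90).
  Combine with x ≡ 1 (mod 15): gcd(90, 15) = 15; 1 - 76 = -75, which IS divisible by 15, so compatible.
    Write x = 76 + 90·t and substitute into x ≡ 1 (mod 15): 90·t ≡ 1 − 76 = -75 (mod 15).
    Divide the congruence (and modulus) by g = 15: 6·t ≡ -5 (mod 1).
    Modulo 1 every t works; take t = 0.
    Then x = 76 + 90·0 = 76, valid modulo lcm(90, 15) = 90: x ≡ 76 (mod 90).
Verify: 76 mod 9 = 4, 76 mod 10 = 6, 76 mod 15 = 1.

x ≡ 76 (mod 90).
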